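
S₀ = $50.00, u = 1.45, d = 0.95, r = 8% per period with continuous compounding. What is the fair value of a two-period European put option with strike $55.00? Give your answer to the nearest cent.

Risk-neutral probability p = (e^0.08 − 0.95)/(1.45 − 0.95) = 0.1333/0.5000 = 0.2666
Terminal stock prices: S_uu = 105.1, S_ud = 68.88, S_dd = 45.12
Terminal payoffs (K − S): max(-50.12, 0) = 0, max(-13.88, 0) = 0, max(9.875, 0) = 9.875
Node u (S = 72.5): V_u = e^(−0.08)·[0.2666·0.0000 + 0.7334·0.0000] = 0.0000
Node d (S = 47.5): V_d = e^(−0.08)·[0.2666·0.0000 + 0.7334·9.8750] = 6.6857
Node 0 (S = 50): V_0 = e^(−0.08)·[0.2666·0.0000 + 0.7334·6.6857] = 4.5265

$4.53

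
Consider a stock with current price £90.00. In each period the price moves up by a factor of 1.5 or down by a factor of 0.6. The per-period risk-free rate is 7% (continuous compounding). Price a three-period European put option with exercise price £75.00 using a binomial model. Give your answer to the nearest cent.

£12.43

Risk-neutral probability p = (e^0.07 − 0.6)/(1.5 − 0.6) = 0.4725/0.9000 = 0.5250
Terminal stock prices: S_uuu = 303.8, S_uud = 121.5, S_udd = 48.6, S_ddd = 19.44
Terminal payoffs (K − S): max(-228.8, 0) = 0, max(-46.5, 0) = 0, max(26.4, 0) = 26.4, max(55.56, 0) = 55.56
Node uu (S = 202.5): V_uu = e^(−0.07)·[0.5250·0.0000 + 0.4750·0.0000] = 0.0000
Node ud (S = 81): V_ud = e^(−0.07)·[0.5250·0.0000 + 0.4750·26.4000] = 11.6920
Node dd (S = 32.4): V_dd = e^(−0.07)·[0.5250·26.4000 + 0.4750·55.5600] = 37.5295
Node u (S = 135): V_u = e^(−0.07)·[0.5250·0.0000 + 0.4750·11.6920] = 5.1781
Node d (S = 54): V_d = e^(−0.07)·[0.5250·11.6920 + 0.4750·37.5295] = 22.3444
Node 0 (S = 90): V_0 = e^(−0.07)·[0.5250·5.1781 + 0.4750·22.3444] = 12.4306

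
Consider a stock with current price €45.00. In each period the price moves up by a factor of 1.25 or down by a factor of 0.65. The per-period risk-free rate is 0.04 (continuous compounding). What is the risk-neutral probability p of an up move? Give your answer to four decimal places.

p = 0.6514

Risk-neutral probability p = (e^0.04 − 0.65)/(1.25 − 0.65) = 0.3908/0.6000 = 0.6514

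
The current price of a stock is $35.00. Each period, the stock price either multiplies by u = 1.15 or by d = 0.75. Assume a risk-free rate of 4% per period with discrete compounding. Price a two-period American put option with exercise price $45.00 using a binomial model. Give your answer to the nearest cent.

$10.00

Risk-neutral probability p = (1 + 0.04 − 0.75)/(1.15 − 0.75) = 0.2900/0.4000 = 0.7250
Terminal stock prices: S_uu = 46.29, S_ud = 30.19, S_dd = 19.69
Terminal payoffs (K − S): max(-1.287, 0) = 0, max(14.81, 0) = 14.81, max(25.31, 0) = 25.31
Node u (S = 40.25): continuation = 1/1.04·[0.7250·0.0000 + 0.2750·14.8125] = 3.9168; exercise value = 4.7500 > continuation, so V_u = 4.7500 (exercise)
Node d (S = 26.25): continuation = 1/1.04·[0.7250·14.8125 + 0.2750·25.3125] = 17.0192; exercise value = 18.7500 > continuation, so V_d = 18.7500 (exercise)
Node 0 (S = 35): continuation = 1/1.04·[0.7250·4.7500 + 0.2750·18.7500] = 8.2692; exercise value = 10.0000 > continuation, so V_0 = 10.0000 (exercise)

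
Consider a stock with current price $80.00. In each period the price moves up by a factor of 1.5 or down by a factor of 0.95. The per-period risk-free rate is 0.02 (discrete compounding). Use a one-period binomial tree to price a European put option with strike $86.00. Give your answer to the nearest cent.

$8.56

Risk-neutral probability p = (1 + 0.02 − 0.95)/(1.5 − 0.95) = 0.0700/0.5500 = 0.1273
Terminal stock prices: S_u = 120, S_d = 76
Terminal payoffs (K − S): max(-34, 0) = 0, max(10, 0) = 10
Node 0 (S = 80): V_0 = 1/1.02·[0.1273·0.0000 + 0.8727·10.0000] = 8.5561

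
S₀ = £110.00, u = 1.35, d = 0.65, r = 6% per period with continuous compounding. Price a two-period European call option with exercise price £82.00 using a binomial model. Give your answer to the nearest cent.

£42.61

Risk-neutral probability p = (e^0.06 − 0.65)/(1.35 − 0.65) = 0.4118/0.7000 = 0.5883
Terminal stock prices: S_uu = 200.5, S_ud = 96.53, S_dd = 46.48
Terminal payoffs (S − K): max(118.5, 0) = 118.5, max(14.53, 0) = 14.53, max(-35.52, 0) = 0
Node u (S = 148.5): V_u = e^(−0.06)·[0.5883·118.4750 + 0.4117·14.5250] = 71.2753
Node d (S = 71.5): V_d = e^(−0.06)·[0.5883·14.5250 + 0.4117·0.0000] = 8.0480
Node 0 (S = 110): V_0 = e^(−0.06)·[0.5883·71.2753 + 0.4117·8.0480] = 42.6120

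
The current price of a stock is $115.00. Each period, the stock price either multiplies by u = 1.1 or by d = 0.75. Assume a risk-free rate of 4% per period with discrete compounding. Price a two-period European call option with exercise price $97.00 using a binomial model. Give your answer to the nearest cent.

$26.75

Risk-neutral probability p = (1 + 0.04 − 0.75)/(1.1 − 0.75) = 0.2900/0.3500 = 0.8286
Terminal stock prices: S_uu = 139.2, S_ud = 94.88, S_dd = 64.69
Terminal payoffs (S − K): max(42.15, 0) = 42.15, max(-2.125, 0) = 0, max(-32.31, 0) = 0
Node u (S = 126.5): V_u = 1/1.04·[0.8286·42.1500 + 0.1714·0.0000] = 33.5810
Node d (S = 86.25): V_d = 1/1.04·[0.8286·0.0000 + 0.1714·0.0000] = 0.0000
Node 0 (S = 115): V_0 = 1/1.04·[0.8286·33.5810 + 0.1714·0.0000] = 26.7541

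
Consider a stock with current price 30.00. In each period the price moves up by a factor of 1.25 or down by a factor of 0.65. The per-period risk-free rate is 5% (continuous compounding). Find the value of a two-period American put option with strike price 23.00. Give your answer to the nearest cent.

1.10

Risk-neutral probability p = (e^0.05 − 0.65)/(1.25 − 0.65) = 0.4013/0.6000 = 0.6688
Terminal stock prices: S_uu = 46.88, S_ud = 24.38, S_dd = 12.68
Terminal payoffs (K − S): max(-23.88, 0) = 0, max(-1.375, 0) = 0, max(10.32, 0) = 10.32
Node u (S = 37.5): continuation = e^(−0.05)·[0.6688·0.0000 + 0.3312·0.0000] = 0.0000; exercise value = 0.0000 ≤ continuation, so V_u = 0.0000
Node d (S = 19.5): continuation = e^(−0.05)·[0.6688·0.0000 + 0.3312·10.3250] = 3.2530; exercise value = 3.5000 > continuation, so V_d = 3.5000 (exercise)
Node 0 (S = 30): continuation = e^(−0.05)·[0.6688·0.0000 + 0.3312·3.5000] = 1.1027; exercise value = 0.0000 ≤ continuation, so V_0 = 1.1027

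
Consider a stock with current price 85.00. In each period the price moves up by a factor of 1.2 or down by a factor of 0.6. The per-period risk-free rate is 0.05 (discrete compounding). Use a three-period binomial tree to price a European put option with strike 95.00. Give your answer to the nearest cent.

Risk-neutral probability p = (1 + 0.05 − 0.6)/(1.2 − 0.6) = 0.4500/0.6000 = 0.7500
Terminal stock prices: S_uuu = 146.9, S_uud = 73.44, S_udd = 36.72, S_ddd = 18.36
Terminal payoffs (K − S): max(-51.88, 0) = 0, max(21.56, 0) = 21.56, max(58.28, 0) = 58.28, max(76.64, 0) = 76.64
Node uu (S = 122.4): V_uu = 1/1.05·[0.7500·0.0000 + 0.2500·21.5600] = 5.1333
Node ud (S = 61.2): V_ud = 1/1.05·[0.7500·21.5600 + 0.2500·58.2800] = 29.2762
Node dd (S = 30.6): V_dd = 1/1.05·[0.7500·58.2800 + 0.2500·76.6400] = 59.8762
Node u (S = 102): V_u = 1/1.05·[0.7500·5.1333 + 0.2500·29.2762] = 10.6372
Node d (S = 51): V_d = 1/1.05·[0.7500·29.2762 + 0.2500·59.8762] = 35.1678
Node 0 (S = 85): V_0 = 1/1.05·[0.7500·10.6372 + 0.2500·35.1678] = 15.9713

15.97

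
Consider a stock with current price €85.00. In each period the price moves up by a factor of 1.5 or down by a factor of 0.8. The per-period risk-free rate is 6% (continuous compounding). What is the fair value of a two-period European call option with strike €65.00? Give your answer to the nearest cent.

€31.03

Risk-neutral probability p = (e^0.06 − 0.8)/(1.5 − 0.8) = 0.2618/0.7000 = 0.3741
Terminal stock prices: S_uu = 191.2, S_ud = 102, S_dd = 54.4
Terminal payoffs (S − K): max(126.2, 0) = 126.2, max(37, 0) = 37, max(-10.6, 0) = 0
Node u (S = 127.5): V_u = e^(−0.06)·[0.3741·126.2500 + 0.6259·37.0000] = 66.2853
Node d (S = 68): V_d = e^(−0.06)·[0.3741·37.0000 + 0.6259·0.0000] = 13.0340
Node 0 (S = 85): V_0 = e^(−0.06)·[0.3741·66.2853 + 0.6259·13.0340] = 31.0337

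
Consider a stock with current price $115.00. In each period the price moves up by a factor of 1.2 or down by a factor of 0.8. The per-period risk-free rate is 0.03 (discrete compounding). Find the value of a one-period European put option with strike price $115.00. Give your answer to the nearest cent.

Risk-neutral probability p = (1 + 0.03 − 0.8)/(1.2 − 0.8) = 0.2300/0.4000 = 0.5750
Terminal stock prices: S_u = 138, S_d = 92
Terminal payoffs (K − S): max(-23, 0) = 0, max(23, 0) = 23
Node 0 (S = 115): V_0 = 1/1.03·[0.5750·0.0000 + 0.4250·23.0000] = 9.4903

$9.49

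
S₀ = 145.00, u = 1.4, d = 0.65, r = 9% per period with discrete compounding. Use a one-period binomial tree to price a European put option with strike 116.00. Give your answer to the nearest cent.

Risk-neutral probability p = (1 + 0.09 − 0.65)/(1.4 − 0.65) = 0.4400/0.7500 = 0.5867
Terminal stock prices: S_u = 203, S_d = 94.25
Terminal payoffs (K − S): max(-87, 0) = 0, max(21.75, 0) = 21.75
Node 0 (S = 145): V_0 = 1/1.09·[0.5867·0.0000 + 0.4133·21.7500] = 8.2477

8.25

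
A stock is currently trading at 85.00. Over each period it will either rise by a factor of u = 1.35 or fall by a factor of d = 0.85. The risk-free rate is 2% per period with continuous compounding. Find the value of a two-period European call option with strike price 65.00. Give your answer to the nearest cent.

Risk-neutral probability p = (e^0.02 − 0.85)/(1.35 − 0.85) = 0.1702/0.5000 = 0.3404
Terminal stock prices: S_uu = 154.9, S_ud = 97.54, S_dd = 61.41
Terminal payoffs (S − K): max(89.91, 0) = 89.91, max(32.54, 0) = 32.54, max(-3.588, 0) = 0
Node u (S = 114.8): V_u = e^(−0.02)·[0.3404·89.9125 + 0.6596·32.5375] = 51.0371
Node d (S = 72.25): V_d = e^(−0.02)·[0.3404·32.5375 + 0.6596·0.0000] = 10.8565
Node 0 (S = 85): V_0 = e^(−0.02)·[0.3404·51.0371 + 0.6596·10.8565] = 24.0483

24.05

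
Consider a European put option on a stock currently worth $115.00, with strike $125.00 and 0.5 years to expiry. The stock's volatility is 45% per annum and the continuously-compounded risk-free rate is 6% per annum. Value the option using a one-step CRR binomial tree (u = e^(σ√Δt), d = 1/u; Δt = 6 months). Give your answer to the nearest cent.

$21.34

CRR parameters: u = e^(σ√Δt) = e^(0.45·√0.5) = 1.3746, d = 1/u = 0.7275
Per-period rate: rΔt = 0.06·0.5 = 0.03, so R = e^0.03 = 1.0305
Risk-neutral probability p = (e^0.03 − 0.7275)/(1.3746 − 0.7275) = 0.3030/0.6472 = 0.4682
Terminal stock prices: S_u = 158.1, S_d = 83.66
Terminal payoffs (K − S): max(-33.08, 0) = 0, max(41.34, 0) = 41.34
Node 0 (S = 115): V_0 = e^(−0.03)·[0.4682·0.0000 + 0.5318·41.3422] = 21.3372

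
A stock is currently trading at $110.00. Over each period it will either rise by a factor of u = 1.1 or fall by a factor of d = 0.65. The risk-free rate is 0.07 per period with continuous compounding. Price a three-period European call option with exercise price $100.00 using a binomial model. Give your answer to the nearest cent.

$31.14

Risk-neutral probability p = (e^0.07 − 0.65)/(1.1 − 0.65) = 0.4225/0.4500 = 0.9389
Terminal stock prices: S_uuu = 146.4, S_uud = 86.52, S_udd = 51.12, S_ddd = 30.21
Terminal payoffs (S − K): max(46.41, 0) = 46.41, max(-13.48, 0) = 0, max(-48.88, 0) = 0, max(-69.79, 0) = 0
Node uu (S = 133.1): V_uu = e^(−0.07)·[0.9389·46.4100 + 0.0611·0.0000] = 40.6288
Node ud (S = 78.65): V_ud = e^(−0.07)·[0.9389·0.0000 + 0.0611·0.0000] = 0.0000
Node dd (S = 46.48): V_dd = e^(−0.07)·[0.9389·0.0000 + 0.0611·0.0000] = 0.0000
Node u (S = 121): V_u = e^(−0.07)·[0.9389·40.6288 + 0.0611·0.0000] = 35.5677
Node d (S = 71.5): V_d = e^(−0.07)·[0.9389·0.0000 + 0.0611·0.0000] = 0.0000
Node 0 (S = 110): V_0 = e^(−0.07)·[0.9389·35.5677 + 0.0611·0.0000] = 31.1371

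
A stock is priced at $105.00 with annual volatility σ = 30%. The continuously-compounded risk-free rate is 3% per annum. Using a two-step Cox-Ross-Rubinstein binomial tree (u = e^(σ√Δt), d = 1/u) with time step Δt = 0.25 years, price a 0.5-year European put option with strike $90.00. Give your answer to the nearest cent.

CRR parameters: u = e^(σ√Δt) = e^(0.3·√0.25) = 1.1618, d = 1/u = 0.8607
Per-period rate: rΔt = 0.03·0.25 = 0.0075, so R = e^0.0075 = 1.0075
Risk-neutral probability p = (e^0.0075 − 0.8607)/(1.1618 − 0.8607) = 0.1468/0.3011 = 0.4876
Terminal stock prices: S_uu = 141.7, S_ud = 105, S_dd = 77.79
Terminal payoffs (K − S): max(-51.74, 0) = 0, max(-15, 0) = 0, max(12.21, 0) = 12.21
Node u (S = 122): V_u = e^(−0.0075)·[0.4876·0.0000 + 0.5124·0.0000] = 0.0000
Node d (S = 90.37): V_d = e^(−0.0075)·[0.4876·0.0000 + 0.5124·12.2141] = 6.2121
Node 0 (S = 105): V_0 = e^(−0.0075)·[0.4876·0.0000 + 0.5124·6.2121] = 3.1595

$3.16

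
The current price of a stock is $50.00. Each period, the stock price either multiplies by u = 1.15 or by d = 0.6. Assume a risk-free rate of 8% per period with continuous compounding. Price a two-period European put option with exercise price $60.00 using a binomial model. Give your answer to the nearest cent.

$5.16

Risk-neutral probability p = (e^0.08 − 0.6)/(1.15 − 0.6) = 0.4833/0.5500 = 0.8787
Terminal stock prices: S_uu = 66.12, S_ud = 34.5, S_dd = 18
Terminal payoffs (K − S): max(-6.125, 0) = 0, max(25.5, 0) = 25.5, max(42, 0) = 42
Node u (S = 57.5): V_u = e^(−0.08)·[0.8787·0.0000 + 0.1213·25.5000] = 2.8552
Node d (S = 30): V_d = e^(−0.08)·[0.8787·25.5000 + 0.1213·42.0000] = 25.3870
Node 0 (S = 50): V_0 = e^(−0.08)·[0.8787·2.8552 + 0.1213·25.3870] = 5.1586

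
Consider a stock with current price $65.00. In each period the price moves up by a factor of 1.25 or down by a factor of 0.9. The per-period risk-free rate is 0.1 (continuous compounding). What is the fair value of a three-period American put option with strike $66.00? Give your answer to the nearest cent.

Risk-neutral probability p = (e^0.1 − 0.9)/(1.25 − 0.9) = 0.2052/0.3500 = 0.5862
Terminal stock prices: S_uuu = 127, S_uud = 91.41, S_udd = 65.81, S_ddd = 47.39
Terminal payoffs (K − S): max(-60.95, 0) = 0, max(-25.41, 0) = 0, max(0.1875, 0) = 0.1875, max(18.61, 0) = 18.61
Node uu (S = 101.6): continuation = e^(−0.1)·[0.5862·0.0000 + 0.4138·0.0000] = 0.0000; exercise value = 0.0000 ≤ continuation, so V_uu = 0.0000
Node ud (S = 73.12): continuation = e^(−0.1)·[0.5862·0.0000 + 0.4138·0.1875] = 0.0702; exercise value = 0.0000 ≤ continuation, so V_ud = 0.0702
Node dd (S = 52.65): continuation = e^(−0.1)·[0.5862·0.1875 + 0.4138·18.6150] = 7.0693; exercise value = 13.3500 > continuation, so V_dd = 13.3500 (exercise)
Node u (S = 81.25): continuation = e^(−0.1)·[0.5862·0.0000 + 0.4138·0.0702] = 0.0263; exercise value = 0.0000 ≤ continuation, so V_u = 0.0263
Node d (S = 58.5): continuation = e^(−0.1)·[0.5862·0.0702 + 0.4138·13.3500] = 5.0357; exercise value = 7.5000 > continuation, so V_d = 7.5000 (exercise)
Node 0 (S = 65): continuation = e^(−0.1)·[0.5862·0.0263 + 0.4138·7.5000] = 2.8221; exercise value = 1.0000 ≤ continuation, so V_0 = 2.8221

$2.82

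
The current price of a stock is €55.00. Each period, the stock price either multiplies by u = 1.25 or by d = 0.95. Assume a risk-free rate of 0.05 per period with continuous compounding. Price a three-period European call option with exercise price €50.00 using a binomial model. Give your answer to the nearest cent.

€12.68

Risk-neutral probability p = (e^0.05 − 0.95)/(1.25 − 0.95) = 0.1013/0.3000 = 0.3376
Terminal stock prices: S_uuu = 107.4, S_uud = 81.64, S_udd = 62.05, S_ddd = 47.16
Terminal payoffs (S − K): max(57.42, 0) = 57.42, max(31.64, 0) = 31.64, max(12.05, 0) = 12.05, max(-2.844, 0) = 0
Node uu (S = 85.94): V_uu = e^(−0.05)·[0.3376·57.4219 + 0.6624·31.6406] = 38.3760
Node ud (S = 65.31): V_ud = e^(−0.05)·[0.3376·31.6406 + 0.6624·12.0469] = 17.7510
Node dd (S = 49.64): V_dd = e^(−0.05)·[0.3376·12.0469 + 0.6624·0.0000] = 3.8683
Node u (S = 68.75): V_u = e^(−0.05)·[0.3376·38.3760 + 0.6624·17.7510] = 23.5081
Node d (S = 52.25): V_d = e^(−0.05)·[0.3376·17.7510 + 0.6624·3.8683] = 8.1375
Node 0 (S = 55): V_0 = e^(−0.05)·[0.3376·23.5081 + 0.6624·8.1375] = 12.6762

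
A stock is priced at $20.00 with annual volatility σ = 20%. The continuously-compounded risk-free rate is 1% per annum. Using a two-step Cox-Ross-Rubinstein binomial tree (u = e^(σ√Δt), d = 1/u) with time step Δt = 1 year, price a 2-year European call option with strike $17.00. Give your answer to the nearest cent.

$4.31

CRR parameters: u = e^(σ√Δt) = e^(0.2·√1) = 1.2214, d = 1/u = 0.8187
Per-period rate: rΔt = 0.01·1 = 0.01, so R = e^0.01 = 1.0101
Risk-neutral probability p = (e^0.01 − 0.8187)/(1.2214 − 0.8187) = 0.1913/0.4027 = 0.4751
Terminal stock prices: S_uu = 29.84, S_ud = 20, S_dd = 13.41
Terminal payoffs (S − K): max(12.84, 0) = 12.84, max(3, 0) = 3, max(-3.594, 0) = 0
Node u (S = 24.43): V_u = e^(−0.01)·[0.4751·12.8365 + 0.5249·3.0000] = 7.5972
Node d (S = 16.37): V_d = e^(−0.01)·[0.4751·3.0000 + 0.5249·0.0000] = 1.4112
Node 0 (S = 20): V_0 = e^(−0.01)·[0.4751·7.5972 + 0.5249·1.4112] = 4.3070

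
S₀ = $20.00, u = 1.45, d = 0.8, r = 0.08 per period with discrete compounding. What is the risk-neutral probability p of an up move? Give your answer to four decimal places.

p = 0.4308

Risk-neutral probability p = (1 + 0.08 − 0.8)/(1.45 − 0.8) = 0.2800/0.6500 = 0.4308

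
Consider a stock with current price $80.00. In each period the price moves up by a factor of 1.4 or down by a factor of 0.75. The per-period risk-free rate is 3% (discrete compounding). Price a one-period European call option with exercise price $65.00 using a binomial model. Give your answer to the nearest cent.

Risk-neutral probability p = (1 + 0.03 − 0.75)/(1.4 − 0.75) = 0.2800/0.6500 = 0.4308
Terminal stock prices: S_u = 112, S_d = 60
Terminal payoffs (S − K): max(47, 0) = 47, max(-5, 0) = 0
Node 0 (S = 80): V_0 = 1/1.03·[0.4308·47.0000 + 0.5692·0.0000] = 19.6565

$19.66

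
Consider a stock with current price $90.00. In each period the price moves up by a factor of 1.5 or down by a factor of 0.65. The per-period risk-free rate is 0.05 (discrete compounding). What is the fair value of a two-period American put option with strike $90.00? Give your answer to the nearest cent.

$16.39

Risk-neutral probability p = (1 + 0.05 − 0.65)/(1.5 − 0.65) = 0.4000/0.8500 = 0.4706
Terminal stock prices: S_uu = 202.5, S_ud = 87.75, S_dd = 38.03
Terminal payoffs (K − S): max(-112.5, 0) = 0, max(2.25, 0) = 2.25, max(51.97, 0) = 51.97
Node u (S = 135): continuation = 1/1.05·[0.4706·0.0000 + 0.5294·2.2500] = 1.1345; exercise value = 0.0000 ≤ continuation, so V_u = 1.1345
Node d (S = 58.5): continuation = 1/1.05·[0.4706·2.2500 + 0.5294·51.9750] = 27.2143; exercise value = 31.5000 > continuation, so V_d = 31.5000 (exercise)
Node 0 (S = 90): continuation = 1/1.05·[0.4706·1.1345 + 0.5294·31.5000] = 16.3908; exercise value = 0.0000 ≤ continuation, so V_0 = 16.3908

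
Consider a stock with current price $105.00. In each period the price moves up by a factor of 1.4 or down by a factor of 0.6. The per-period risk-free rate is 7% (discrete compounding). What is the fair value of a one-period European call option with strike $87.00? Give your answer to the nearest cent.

Risk-neutral probability p = (1 + 0.07 − 0.6)/(1.4 − 0.6) = 0.4700/0.8000 = 0.5875
Terminal stock prices: S_u = 147, S_d = 63
Terminal payoffs (S − K): max(60, 0) = 60, max(-24, 0) = 0
Node 0 (S = 105): V_0 = 1/1.07·[0.5875·60.0000 + 0.4125·0.0000] = 32.9439

$32.94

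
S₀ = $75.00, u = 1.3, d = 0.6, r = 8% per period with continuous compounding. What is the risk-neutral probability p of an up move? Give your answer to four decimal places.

Risk-neutral probability p = (e^0.08 − 0.6)/(1.3 − 0.6) = 0.4833/0.7000 = 0.6904

p = 0.6904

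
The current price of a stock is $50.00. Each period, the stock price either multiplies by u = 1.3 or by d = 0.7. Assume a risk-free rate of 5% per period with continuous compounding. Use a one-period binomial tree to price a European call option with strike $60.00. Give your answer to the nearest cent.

$2.78

Risk-neutral probability p = (e^0.05 − 0.7)/(1.3 − 0.7) = 0.3513/0.6000 = 0.5855
Terminal stock prices: S_u = 65, S_d = 35
Terminal payoffs (S − K): max(5, 0) = 5, max(-25, 0) = 0
Node 0 (S = 50): V_0 = e^(−0.05)·[0.5855·5.0000 + 0.4145·0.0000] = 2.7845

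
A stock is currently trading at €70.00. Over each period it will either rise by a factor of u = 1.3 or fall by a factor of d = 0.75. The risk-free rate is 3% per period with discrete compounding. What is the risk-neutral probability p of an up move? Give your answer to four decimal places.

p = 0.5091

Risk-neutral probability p = (1 + 0.03 − 0.75)/(1.3 − 0.75) = 0.2800/0.5500 = 0.5091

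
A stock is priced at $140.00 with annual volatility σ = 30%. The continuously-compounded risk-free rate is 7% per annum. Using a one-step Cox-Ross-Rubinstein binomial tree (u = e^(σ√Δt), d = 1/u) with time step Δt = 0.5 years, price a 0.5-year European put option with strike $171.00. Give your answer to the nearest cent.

CRR parameters: u = e^(σ√Δt) = e^(0.3·√0.5) = 1.2363, d = 1/u = 0.8089
Per-period rate: rΔt = 0.07·0.5 = 0.035, so R = e^0.035 = 1.0356
Risk-neutral probability p = (e^0.035 − 0.8089)/(1.2363 − 0.8089) = 0.2268/0.4275 = 0.5305
Terminal stock prices: S_u = 173.1, S_d = 113.2
Terminal payoffs (K − S): max(-2.084, 0) = 0, max(57.76, 0) = 57.76
Node 0 (S = 140): V_0 = e^(−0.035)·[0.5305·0.0000 + 0.4695·57.7599] = 26.1858

$26.19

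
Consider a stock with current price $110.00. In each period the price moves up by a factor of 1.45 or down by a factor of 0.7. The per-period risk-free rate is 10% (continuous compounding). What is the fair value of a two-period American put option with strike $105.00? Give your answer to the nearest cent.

Risk-neutral probability p = (e^0.1 − 0.7)/(1.45 − 0.7) = 0.4052/0.7500 = 0.5402
Terminal stock prices: S_uu = 231.3, S_ud = 111.6, S_dd = 53.9
Terminal payoffs (K − S): max(-126.3, 0) = 0, max(-6.65, 0) = 0, max(51.1, 0) = 51.1
Node u (S = 159.5): continuation = e^(−0.1)·[0.5402·0.0000 + 0.4598·0.0000] = 0.0000; exercise value = 0.0000 ≤ continuation, so V_u = 0.0000
Node d (S = 77): continuation = e^(−0.1)·[0.5402·0.0000 + 0.4598·51.1000] = 21.2586; exercise value = 28.0000 > continuation, so V_d = 28.0000 (exercise)
Node 0 (S = 110): continuation = e^(−0.1)·[0.5402·0.0000 + 0.4598·28.0000] = 11.6485; exercise value = 0.0000 ≤ continuation, so V_0 = 11.6485

$11.65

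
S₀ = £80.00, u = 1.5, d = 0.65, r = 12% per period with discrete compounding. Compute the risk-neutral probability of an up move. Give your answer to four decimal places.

p = 0.5529

Risk-neutral probability p = (1 + 0.12 − 0.65)/(1.5 − 0.65) = 0.4700/0.8500 = 0.5529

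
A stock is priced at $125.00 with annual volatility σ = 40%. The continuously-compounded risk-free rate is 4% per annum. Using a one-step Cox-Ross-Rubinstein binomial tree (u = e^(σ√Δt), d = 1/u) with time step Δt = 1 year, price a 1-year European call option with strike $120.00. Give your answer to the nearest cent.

$28.81

CRR parameters: u = e^(σ√Δt) = e^(0.4·√1) = 1.4918, d = 1/u = 0.6703
Per-period rate: rΔt = 0.04·1 = 0.04, so R = e^0.04 = 1.0408
Risk-neutral probability p = (e^0.04 − 0.6703)/(1.4918 − 0.6703) = 0.3705/0.8215 = 0.4510
Terminal stock prices: S_u = 186.5, S_d = 83.79
Terminal payoffs (S − K): max(66.48, 0) = 66.48, max(-36.21, 0) = 0
Node 0 (S = 125): V_0 = e^(−0.04)·[0.4510·66.4781 + 0.5490·0.0000] = 28.8054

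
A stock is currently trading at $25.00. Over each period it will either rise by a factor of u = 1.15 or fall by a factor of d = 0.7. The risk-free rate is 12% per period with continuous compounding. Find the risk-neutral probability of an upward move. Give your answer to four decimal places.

Risk-neutral probability p = (e^0.12 − 0.7)/(1.15 − 0.7) = 0.4275/0.4500 = 0.9500

p = 0.9500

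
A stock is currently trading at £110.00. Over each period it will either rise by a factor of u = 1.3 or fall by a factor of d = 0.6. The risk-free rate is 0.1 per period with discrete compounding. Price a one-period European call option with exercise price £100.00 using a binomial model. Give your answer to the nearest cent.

£27.92

Risk-neutral probability p = (1 + 0.1 − 0.6)/(1.3 − 0.6) = 0.5000/0.7000 = 0.7143
Terminal stock prices: S_u = 143, S_d = 66
Terminal payoffs (S − K): max(43, 0) = 43, max(-34, 0) = 0
Node 0 (S = 110): V_0 = 1/1.1·[0.7143·43.0000 + 0.2857·0.0000] = 27.9221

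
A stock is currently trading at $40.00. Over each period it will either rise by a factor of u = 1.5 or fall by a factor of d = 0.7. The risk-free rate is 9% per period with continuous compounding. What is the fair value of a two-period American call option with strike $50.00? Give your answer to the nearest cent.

$8.11

Risk-neutral probability p = (e^0.09 − 0.7)/(1.5 − 0.7) = 0.3942/0.8000 = 0.4927
Terminal stock prices: S_uu = 90, S_ud = 42, S_dd = 19.6
Terminal payoffs (S − K): max(40, 0) = 40, max(-8, 0) = 0, max(-30.4, 0) = 0
Node u (S = 60): continuation = e^(−0.09)·[0.4927·40.0000 + 0.5073·0.0000] = 18.0124; exercise value = 10.0000 ≤ continuation, so V_u = 18.0124
Node d (S = 28): continuation = e^(−0.09)·[0.4927·0.0000 + 0.5073·0.0000] = 0.0000; exercise value = 0.0000 ≤ continuation, so V_d = 0.0000
Node 0 (S = 40): continuation = e^(−0.09)·[0.4927·18.0124 + 0.5073·0.0000] = 8.1112; exercise value = 0.0000 ≤ continuation, so V_0 = 8.1112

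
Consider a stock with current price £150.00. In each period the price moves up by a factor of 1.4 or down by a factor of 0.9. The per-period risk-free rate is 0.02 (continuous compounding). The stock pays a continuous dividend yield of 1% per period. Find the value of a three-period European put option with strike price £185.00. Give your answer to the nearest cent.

Per-period risk-free factor R = e^0.02 = 1.0202; dividend-adjusted growth = e^(0.02−0.01) = 1.0101.
Risk-neutral probability p = (1.0101 − 0.9)/(1.4 − 0.9) = 0.1101/0.5000 = 0.2201
Terminal stock prices: S_uuu = 411.6, S_uud = 264.6, S_udd = 170.1, S_ddd = 109.4
Terminal payoffs (K − S): max(-226.6, 0) = 0, max(-79.6, 0) = 0, max(14.9, 0) = 14.9, max(75.65, 0) = 75.65
Node uu (S = 294): V_uu = e^(−0.02)·[0.2201·0.0000 + 0.7799·0.0000] = 0.0000
Node ud (S = 189): V_ud = e^(−0.02)·[0.2201·0.0000 + 0.7799·14.9000] = 11.3904
Node dd (S = 121.5): V_dd = e^(−0.02)·[0.2201·14.9000 + 0.7799·75.6500] = 61.0457
Node u (S = 210): V_u = e^(−0.02)·[0.2201·0.0000 + 0.7799·11.3904] = 8.7075
Node d (S = 135): V_d = e^(−0.02)·[0.2201·11.3904 + 0.7799·61.0457] = 49.1242
Node 0 (S = 150): V_0 = e^(−0.02)·[0.2201·8.7075 + 0.7799·49.1242] = 39.4319

£39.43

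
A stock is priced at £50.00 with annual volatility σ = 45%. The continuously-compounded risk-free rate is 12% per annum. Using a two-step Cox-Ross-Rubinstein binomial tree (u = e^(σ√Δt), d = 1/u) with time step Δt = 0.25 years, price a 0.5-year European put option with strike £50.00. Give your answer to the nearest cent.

£4.08

CRR parameters: u = e^(σ√Δt) = e^(0.45·√0.25) = 1.2523, d = 1/u = 0.7985
Per-period rate: rΔt = 0.12·0.25 = 0.03, so R = e^0.03 = 1.0305
Risk-neutral probability p = (e^0.03 − 0.7985)/(1.2523 − 0.7985) = 0.2319/0.4538 = 0.5111
Terminal stock prices: S_uu = 78.42, S_ud = 50, S_dd = 31.88
Terminal payoffs (K − S): max(-28.42, 0) = 0, max(0, 0) = 0, max(18.12, 0) = 18.12
Node u (S = 62.62): V_u = e^(−0.03)·[0.5111·0.0000 + 0.4889·0.0000] = 0.0000
Node d (S = 39.93): V_d = e^(−0.03)·[0.5111·0.0000 + 0.4889·18.1186] = 8.5965
Node 0 (S = 50): V_0 = e^(−0.03)·[0.5111·0.0000 + 0.4889·8.5965] = 4.0786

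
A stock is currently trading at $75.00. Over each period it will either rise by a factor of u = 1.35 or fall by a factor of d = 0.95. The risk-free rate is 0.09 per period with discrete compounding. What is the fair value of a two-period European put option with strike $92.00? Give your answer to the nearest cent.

$8.65

Risk-neutral probability p = (1 + 0.09 − 0.95)/(1.35 − 0.95) = 0.1400/0.4000 = 0.3500
Terminal stock prices: S_uu = 136.7, S_ud = 96.19, S_dd = 67.69
Terminal payoffs (K − S): max(-44.69, 0) = 0, max(-4.188, 0) = 0, max(24.31, 0) = 24.31
Node u (S = 101.2): V_u = 1/1.09·[0.3500·0.0000 + 0.6500·0.0000] = 0.0000
Node d (S = 71.25): V_d = 1/1.09·[0.3500·0.0000 + 0.6500·24.3125] = 14.4983
Node 0 (S = 75): V_0 = 1/1.09·[0.3500·0.0000 + 0.6500·14.4983] = 8.6458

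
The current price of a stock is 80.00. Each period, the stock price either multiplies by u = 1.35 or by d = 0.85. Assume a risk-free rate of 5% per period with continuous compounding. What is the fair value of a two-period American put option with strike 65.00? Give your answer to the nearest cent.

2.33

Risk-neutral probability p = (e^0.05 − 0.85)/(1.35 − 0.85) = 0.2013/0.5000 = 0.4025
Terminal stock prices: S_uu = 145.8, S_ud = 91.8, S_dd = 57.8
Terminal payoffs (K − S): max(-80.8, 0) = 0, max(-26.8, 0) = 0, max(7.2, 0) = 7.2
Node u (S = 108): continuation = e^(−0.05)·[0.4025·0.0000 + 0.5975·0.0000] = 0.0000; exercise value = 0.0000 ≤ continuation, so V_u = 0.0000
Node d (S = 68): continuation = e^(−0.05)·[0.4025·0.0000 + 0.5975·7.2000] = 4.0919; exercise value = 0.0000 ≤ continuation, so V_d = 4.0919
Node 0 (S = 80): continuation = e^(−0.05)·[0.4025·0.0000 + 0.5975·4.0919] = 2.3255; exercise value = 0.0000 ≤ continuation, so V_0 = 2.3255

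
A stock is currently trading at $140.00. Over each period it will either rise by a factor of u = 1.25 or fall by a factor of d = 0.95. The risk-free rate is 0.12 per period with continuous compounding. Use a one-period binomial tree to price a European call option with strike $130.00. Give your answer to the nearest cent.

$24.70

Risk-neutral probability p = (e^0.12 − 0.95)/(1.25 − 0.95) = 0.1775/0.3000 = 0.5917
Terminal stock prices: S_u = 175, S_d = 133
Terminal payoffs (S − K): max(45, 0) = 45, max(3, 0) = 3
Node 0 (S = 140): V_0 = e^(−0.12)·[0.5917·45.0000 + 0.4083·3.0000] = 24.7003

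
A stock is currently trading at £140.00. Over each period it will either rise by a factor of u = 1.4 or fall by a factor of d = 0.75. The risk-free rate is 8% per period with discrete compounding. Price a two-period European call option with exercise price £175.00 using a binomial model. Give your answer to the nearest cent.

£21.97

Risk-neutral probability p = (1 + 0.08 − 0.75)/(1.4 − 0.75) = 0.3300/0.6500 = 0.5077
Terminal stock prices: S_uu = 274.4, S_ud = 147, S_dd = 78.75
Terminal payoffs (S − K): max(99.4, 0) = 99.4, max(-28, 0) = 0, max(-96.25, 0) = 0
Node u (S = 196): V_u = 1/1.08·[0.5077·99.4000 + 0.4923·0.0000] = 46.7265
Node d (S = 105): V_d = 1/1.08·[0.5077·0.0000 + 0.4923·0.0000] = 0.0000
Node 0 (S = 140): V_0 = 1/1.08·[0.5077·46.7265 + 0.4923·0.0000] = 21.9654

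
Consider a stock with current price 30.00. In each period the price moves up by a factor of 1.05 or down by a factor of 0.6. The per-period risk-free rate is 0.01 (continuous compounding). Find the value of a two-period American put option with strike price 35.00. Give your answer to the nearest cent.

Risk-neutral probability p = (e^0.01 − 0.6)/(1.05 − 0.6) = 0.4101/0.4500 = 0.9112
Terminal stock prices: S_uu = 33.08, S_ud = 18.9, S_dd = 10.8
Terminal payoffs (K − S): max(1.925, 0) = 1.925, max(16.1, 0) = 16.1, max(24.2, 0) = 24.2
Node u (S = 31.5): continuation = e^(−0.01)·[0.9112·1.9250 + 0.0888·16.1000] = 3.1517; exercise value = 3.5000 > continuation, so V_u = 3.5000 (exercise)
Node d (S = 18): continuation = e^(−0.01)·[0.9112·16.1000 + 0.0888·24.2000] = 16.6517; exercise value = 17.0000 > continuation, so V_d = 17.0000 (exercise)
Node 0 (S = 30): continuation = e^(−0.01)·[0.9112·3.5000 + 0.0888·17.0000] = 4.6517; exercise value = 5.0000 > continuation, so V_0 = 5.0000 (exercise)

5.00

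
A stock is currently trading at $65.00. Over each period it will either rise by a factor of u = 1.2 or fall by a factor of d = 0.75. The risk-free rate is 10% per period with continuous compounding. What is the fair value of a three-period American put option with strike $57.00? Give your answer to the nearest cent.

Risk-neutral probability p = (e^0.1 − 0.75)/(1.2 − 0.75) = 0.3552/0.4500 = 0.7893
Terminal stock prices: S_uuu = 112.3, S_uud = 70.2, S_udd = 43.88, S_ddd = 27.42
Terminal payoffs (K − S): max(-55.32, 0) = 0, max(-13.2, 0) = 0, max(13.12, 0) = 13.12, max(29.58, 0) = 29.58
Node uu (S = 93.6): continuation = e^(−0.1)·[0.7893·0.0000 + 0.2107·0.0000] = 0.0000; exercise value = 0.0000 ≤ continuation, so V_uu = 0.0000
Node ud (S = 58.5): continuation = e^(−0.1)·[0.7893·0.0000 + 0.2107·13.1250] = 2.5026; exercise value = 0.0000 ≤ continuation, so V_ud = 2.5026
Node dd (S = 36.56): continuation = e^(−0.1)·[0.7893·13.1250 + 0.2107·29.5781] = 15.0132; exercise value = 20.4375 > continuation, so V_dd = 20.4375 (exercise)
Node u (S = 78): continuation = e^(−0.1)·[0.7893·0.0000 + 0.2107·2.5026] = 0.4772; exercise value = 0.0000 ≤ continuation, so V_u = 0.4772
Node d (S = 48.75): continuation = e^(−0.1)·[0.7893·2.5026 + 0.2107·20.4375] = 5.6843; exercise value = 8.2500 > continuation, so V_d = 8.2500 (exercise)
Node 0 (S = 65): continuation = e^(−0.1)·[0.7893·0.4772 + 0.2107·8.2500] = 1.9139; exercise value = 0.0000 ≤ continuation, so V_0 = 1.9139

$1.91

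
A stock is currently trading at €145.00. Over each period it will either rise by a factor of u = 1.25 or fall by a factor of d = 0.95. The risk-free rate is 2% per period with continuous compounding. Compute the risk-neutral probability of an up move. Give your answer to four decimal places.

p = 0.2340

Risk-neutral probability p = (e^0.02 − 0.95)/(1.25 − 0.95) = 0.0702/0.3000 = 0.2340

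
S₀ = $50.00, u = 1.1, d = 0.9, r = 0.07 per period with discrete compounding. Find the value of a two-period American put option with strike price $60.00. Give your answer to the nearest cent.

$10.00

Risk-neutral probability p = (1 + 0.07 − 0.9)/(1.1 − 0.9) = 0.1700/0.2000 = 0.8500
Terminal stock prices: S_uu = 60.5, S_ud = 49.5, S_dd = 40.5
Terminal payoffs (K − S): max(-0.5, 0) = 0, max(10.5, 0) = 10.5, max(19.5, 0) = 19.5
Node u (S = 55): continuation = 1/1.07·[0.8500·0.0000 + 0.1500·10.5000] = 1.4720; exercise value = 5.0000 > continuation, so V_u = 5.0000 (exercise)
Node d (S = 45): continuation = 1/1.07·[0.8500·10.5000 + 0.1500·19.5000] = 11.0748; exercise value = 15.0000 > continuation, so V_d = 15.0000 (exercise)
Node 0 (S = 50): continuation = 1/1.07·[0.8500·5.0000 + 0.1500·15.0000] = 6.0748; exercise value = 10.0000 > continuation, so V_0 = 10.0000 (exercise)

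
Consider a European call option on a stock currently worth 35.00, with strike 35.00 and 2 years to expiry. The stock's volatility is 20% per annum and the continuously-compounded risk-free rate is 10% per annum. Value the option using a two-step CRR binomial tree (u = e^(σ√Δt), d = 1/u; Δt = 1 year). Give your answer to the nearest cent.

CRR parameters: u = e^(σ√Δt) = e^(0.2·√1) = 1.2214, d = 1/u = 0.8187
Per-period rate: rΔt = 0.1·1 = 0.1, so R = e^0.1 = 1.1052
Risk-neutral probability p = (e^0.1 − 0.8187)/(1.2214 − 0.8187) = 0.2864/0.4027 = 0.7113
Terminal stock prices: S_uu = 52.21, S_ud = 35, S_dd = 23.46
Terminal payoffs (S − K): max(17.21, 0) = 17.21, max(0, 0) = 0, max(-11.54, 0) = 0
Node u (S = 42.75): V_u = e^(−0.1)·[0.7113·17.2139 + 0.2887·0.0000] = 11.0798
Node d (S = 28.66): V_d = e^(−0.1)·[0.7113·0.0000 + 0.2887·0.0000] = 0.0000
Node 0 (S = 35): V_0 = e^(−0.1)·[0.7113·11.0798 + 0.2887·0.0000] = 7.1316

7.13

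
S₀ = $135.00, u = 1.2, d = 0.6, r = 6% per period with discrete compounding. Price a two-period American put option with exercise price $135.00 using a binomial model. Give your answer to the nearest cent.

$17.90

Risk-neutral probability p = (1 + 0.06 − 0.6)/(1.2 − 0.6) = 0.4600/0.6000 = 0.7667
Terminal stock prices: S_uu = 194.4, S_ud = 97.2, S_dd = 48.6
Terminal payoffs (K − S): max(-59.4, 0) = 0, max(37.8, 0) = 37.8, max(86.4, 0) = 86.4
Node u (S = 162): continuation = 1/1.06·[0.7667·0.0000 + 0.2333·37.8000] = 8.3208; exercise value = 0.0000 ≤ continuation, so V_u = 8.3208
Node d (S = 81): continuation = 1/1.06·[0.7667·37.8000 + 0.2333·86.4000] = 46.3585; exercise value = 54.0000 > continuation, so V_d = 54.0000 (exercise)
Node 0 (S = 135): continuation = 1/1.06·[0.7667·8.3208 + 0.2333·54.0000] = 17.9049; exercise value = 0.0000 ≤ continuation, so V_0 = 17.9049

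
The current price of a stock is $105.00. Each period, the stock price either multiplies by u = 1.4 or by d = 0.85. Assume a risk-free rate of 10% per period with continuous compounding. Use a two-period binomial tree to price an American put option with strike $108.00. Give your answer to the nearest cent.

$9.09

Risk-neutral probability p = (e^0.1 − 0.85)/(1.4 − 0.85) = 0.2552/0.5500 = 0.4639
Terminal stock prices: S_uu = 205.8, S_ud = 125, S_dd = 75.86
Terminal payoffs (K − S): max(-97.8, 0) = 0, max(-16.95, 0) = 0, max(32.14, 0) = 32.14
Node u (S = 147): continuation = e^(−0.1)·[0.4639·0.0000 + 0.5361·0.0000] = 0.0000; exercise value = 0.0000 ≤ continuation, so V_u = 0.0000
Node d (S = 89.25): continuation = e^(−0.1)·[0.4639·0.0000 + 0.5361·32.1375] = 15.5880; exercise value = 18.7500 > continuation, so V_d = 18.7500 (exercise)
Node 0 (S = 105): continuation = e^(−0.1)·[0.4639·0.0000 + 0.5361·18.7500] = 9.0945; exercise value = 3.0000 ≤ continuation, so V_0 = 9.0945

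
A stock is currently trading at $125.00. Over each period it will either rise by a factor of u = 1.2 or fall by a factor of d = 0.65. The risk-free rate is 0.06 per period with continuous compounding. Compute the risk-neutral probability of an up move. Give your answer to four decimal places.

Risk-neutral probability p = (e^0.06 − 0.65)/(1.2 − 0.65) = 0.4118/0.5500 = 0.7488

p = 0.7488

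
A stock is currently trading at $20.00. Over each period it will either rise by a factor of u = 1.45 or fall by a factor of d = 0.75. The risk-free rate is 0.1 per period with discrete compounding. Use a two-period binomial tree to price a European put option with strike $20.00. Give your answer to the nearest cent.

$1.81

Risk-neutral probability p = (1 + 0.1 − 0.75)/(1.45 − 0.75) = 0.3500/0.7000 = 0.5000
Terminal stock prices: S_uu = 42.05, S_ud = 21.75, S_dd = 11.25
Terminal payoffs (K − S): max(-22.05, 0) = 0, max(-1.75, 0) = 0, max(8.75, 0) = 8.75
Node u (S = 29): V_u = 1/1.1·[0.5000·0.0000 + 0.5000·0.0000] = 0.0000
Node d (S = 15): V_d = 1/1.1·[0.5000·0.0000 + 0.5000·8.7500] = 3.9773
Node 0 (S = 20): V_0 = 1/1.1·[0.5000·0.0000 + 0.5000·3.9773] = 1.8079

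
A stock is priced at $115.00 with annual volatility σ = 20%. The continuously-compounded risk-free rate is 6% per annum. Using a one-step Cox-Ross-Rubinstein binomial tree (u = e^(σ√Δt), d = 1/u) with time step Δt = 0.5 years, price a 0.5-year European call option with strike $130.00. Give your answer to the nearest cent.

$1.37

CRR parameters: u = e^(σ√Δt) = e^(0.2·√0.5) = 1.1519, d = 1/u = 0.8681
Per-period rate: rΔt = 0.06·0.5 = 0.03, so R = e^0.03 = 1.0305
Risk-neutral probability p = (e^0.03 − 0.8681)/(1.1519 − 0.8681) = 0.1623/0.2838 = 0.5720
Terminal stock prices: S_u = 132.5, S_d = 99.83
Terminal payoffs (S − K): max(2.47, 0) = 2.47, max(-30.17, 0) = 0
Node 0 (S = 115): V_0 = e^(−0.03)·[0.5720·2.4696 + 0.4280·0.0000] = 1.3709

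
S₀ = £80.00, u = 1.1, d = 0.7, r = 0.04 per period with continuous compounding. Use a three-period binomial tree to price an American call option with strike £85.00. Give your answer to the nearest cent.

Risk-neutral probability p = (e^0.04 − 0.7)/(1.1 − 0.7) = 0.3408/0.4000 = 0.8520
Terminal stock prices: S_uuu = 106.5, S_uud = 67.76, S_udd = 43.12, S_ddd = 27.44
Terminal payoffs (S − K): max(21.48, 0) = 21.48, max(-17.24, 0) = 0, max(-41.88, 0) = 0, max(-57.56, 0) = 0
Node uu (S = 96.8): continuation = e^(−0.04)·[0.8520·21.4800 + 0.1480·0.0000] = 17.5839; exercise value = 11.8000 ≤ continuation, so V_uu = 17.5839
Node ud (S = 61.6): continuation = e^(−0.04)·[0.8520·0.0000 + 0.1480·0.0000] = 0.0000; exercise value = 0.0000 ≤ continuation, so V_ud = 0.0000
Node dd (S = 39.2): continuation = e^(−0.04)·[0.8520·0.0000 + 0.1480·0.0000] = 0.0000; exercise value = 0.0000 ≤ continuation, so V_dd = 0.0000
Node u (S = 88): continuation = e^(−0.04)·[0.8520·17.5839 + 0.1480·0.0000] = 14.3945; exercise value = 3.0000 ≤ continuation, so V_u = 14.3945
Node d (S = 56): continuation = e^(−0.04)·[0.8520·0.0000 + 0.1480·0.0000] = 0.0000; exercise value = 0.0000 ≤ continuation, so V_d = 0.0000
Node 0 (S = 80): continuation = e^(−0.04)·[0.8520·14.3945 + 0.1480·0.0000] = 11.7836; exercise value = 0.0000 ≤ continuation, so V_0 = 11.7836

£11.78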